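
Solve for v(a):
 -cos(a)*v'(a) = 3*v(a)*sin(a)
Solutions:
 v(a) = C1*cos(a)^3


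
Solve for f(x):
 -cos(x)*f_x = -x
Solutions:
 f(x) = C1 + Integral(x/cos(x), x)


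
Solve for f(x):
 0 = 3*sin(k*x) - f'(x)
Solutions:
 f(x) = C1 - 3*cos(k*x)/k


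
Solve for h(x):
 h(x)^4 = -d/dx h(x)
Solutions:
 h(x) = (-3^(2/3) - 3*3^(1/6)*I)*(1/(C1 + x))^(1/3)/6
 h(x) = (-3^(2/3) + 3*3^(1/6)*I)*(1/(C1 + x))^(1/3)/6
 h(x) = (1/(C1 + 3*x))^(1/3)


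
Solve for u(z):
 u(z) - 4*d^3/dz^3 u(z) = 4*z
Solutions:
 u(z) = C3*exp(2^(1/3)*z/2) + 4*z + (C1*sin(2^(1/3)*sqrt(3)*z/4) + C2*cos(2^(1/3)*sqrt(3)*z/4))*exp(-2^(1/3)*z/4)


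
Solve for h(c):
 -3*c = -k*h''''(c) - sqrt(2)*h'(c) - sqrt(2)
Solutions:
 h(c) = C1 + C2*exp(2^(1/6)*c*(-1/k)^(1/3)) + C3*exp(2^(1/6)*c*(-1/k)^(1/3)*(-1 + sqrt(3)*I)/2) + C4*exp(-2^(1/6)*c*(-1/k)^(1/3)*(1 + sqrt(3)*I)/2) + 3*sqrt(2)*c^2/4 - c


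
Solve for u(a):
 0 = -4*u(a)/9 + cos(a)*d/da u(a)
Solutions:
 u(a) = C1*(sin(a) + 1)^(2/9)/(sin(a) - 1)^(2/9)


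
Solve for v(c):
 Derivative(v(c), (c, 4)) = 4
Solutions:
 v(c) = C1 + C2*c + C3*c^2 + C4*c^3 + c^4/6


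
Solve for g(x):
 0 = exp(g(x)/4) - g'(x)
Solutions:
 g(x) = 4*log(-1/(C1 + x)) + 8*log(2)


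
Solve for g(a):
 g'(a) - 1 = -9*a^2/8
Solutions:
 g(a) = C1 - 3*a^3/8 + a


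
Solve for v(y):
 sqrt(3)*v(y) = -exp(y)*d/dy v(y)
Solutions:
 v(y) = C1*exp(sqrt(3)*exp(-y))


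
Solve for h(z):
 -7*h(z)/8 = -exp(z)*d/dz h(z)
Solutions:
 h(z) = C1*exp(-7*exp(-z)/8)


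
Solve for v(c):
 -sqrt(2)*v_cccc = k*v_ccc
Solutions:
 v(c) = C1 + C2*c + C3*c^2 + C4*exp(-sqrt(2)*c*k/2)


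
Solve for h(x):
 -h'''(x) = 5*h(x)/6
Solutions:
 h(x) = C3*exp(-5^(1/3)*6^(2/3)*x/6) + (C1*sin(2^(2/3)*3^(1/6)*5^(1/3)*x/4) + C2*cos(2^(2/3)*3^(1/6)*5^(1/3)*x/4))*exp(5^(1/3)*6^(2/3)*x/12)


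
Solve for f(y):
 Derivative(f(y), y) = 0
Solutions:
 f(y) = C1


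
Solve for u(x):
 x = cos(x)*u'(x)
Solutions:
 u(x) = C1 + Integral(x/cos(x), x)


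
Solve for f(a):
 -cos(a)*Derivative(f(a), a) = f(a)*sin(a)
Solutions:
 f(a) = C1*cos(a)


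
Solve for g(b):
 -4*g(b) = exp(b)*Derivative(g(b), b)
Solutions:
 g(b) = C1*exp(4*exp(-b))


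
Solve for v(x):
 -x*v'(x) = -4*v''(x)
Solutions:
 v(x) = C1 + C2*erfi(sqrt(2)*x/4)


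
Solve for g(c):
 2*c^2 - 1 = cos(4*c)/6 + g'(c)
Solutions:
 g(c) = C1 + 2*c^3/3 - c - sin(4*c)/24


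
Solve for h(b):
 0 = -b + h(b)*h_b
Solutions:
 h(b) = -sqrt(C1 + b^2)
 h(b) = sqrt(C1 + b^2)


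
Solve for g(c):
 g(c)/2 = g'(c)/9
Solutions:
 g(c) = C1*exp(9*c/2)


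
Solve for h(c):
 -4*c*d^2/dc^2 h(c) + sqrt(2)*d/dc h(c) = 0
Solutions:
 h(c) = C1 + C2*c^(sqrt(2)/4 + 1)


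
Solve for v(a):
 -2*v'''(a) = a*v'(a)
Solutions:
 v(a) = C1 + Integral(C2*airyai(-2^(2/3)*a/2) + C3*airybi(-2^(2/3)*a/2), a)


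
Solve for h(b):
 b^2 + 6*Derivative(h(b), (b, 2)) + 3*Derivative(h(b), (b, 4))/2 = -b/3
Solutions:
 h(b) = C1 + C2*b + C3*sin(2*b) + C4*cos(2*b) - b^4/72 - b^3/108 + b^2/24


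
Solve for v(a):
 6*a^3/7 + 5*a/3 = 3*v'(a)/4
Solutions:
 v(a) = C1 + 2*a^4/7 + 10*a^2/9


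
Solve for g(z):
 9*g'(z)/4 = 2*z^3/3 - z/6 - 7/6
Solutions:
 g(z) = C1 + 2*z^4/27 - z^2/27 - 14*z/27


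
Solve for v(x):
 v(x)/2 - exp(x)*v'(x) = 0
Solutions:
 v(x) = C1*exp(-exp(-x)/2)


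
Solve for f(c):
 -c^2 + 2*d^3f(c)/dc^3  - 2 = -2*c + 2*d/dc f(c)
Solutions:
 f(c) = C1 + C2*exp(-c) + C3*exp(c) - c^3/6 + c^2/2 - 2*c


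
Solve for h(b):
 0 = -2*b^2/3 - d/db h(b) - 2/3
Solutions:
 h(b) = C1 - 2*b^3/9 - 2*b/3


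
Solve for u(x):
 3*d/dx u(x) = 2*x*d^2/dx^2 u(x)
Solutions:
 u(x) = C1 + C2*x^(5/2)


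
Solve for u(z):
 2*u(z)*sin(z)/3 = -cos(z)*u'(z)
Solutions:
 u(z) = C1*cos(z)^(2/3)


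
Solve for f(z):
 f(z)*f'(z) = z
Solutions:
 f(z) = -sqrt(C1 + z^2)
 f(z) = sqrt(C1 + z^2)


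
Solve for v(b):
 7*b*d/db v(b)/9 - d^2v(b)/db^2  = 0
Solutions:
 v(b) = C1 + C2*erfi(sqrt(14)*b/6)


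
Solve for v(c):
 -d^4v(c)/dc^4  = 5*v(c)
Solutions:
 v(c) = (C1*sin(sqrt(2)*5^(1/4)*c/2) + C2*cos(sqrt(2)*5^(1/4)*c/2))*exp(-sqrt(2)*5^(1/4)*c/2) + (C3*sin(sqrt(2)*5^(1/4)*c/2) + C4*cos(sqrt(2)*5^(1/4)*c/2))*exp(sqrt(2)*5^(1/4)*c/2)


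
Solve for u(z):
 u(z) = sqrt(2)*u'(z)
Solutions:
 u(z) = C1*exp(sqrt(2)*z/2)


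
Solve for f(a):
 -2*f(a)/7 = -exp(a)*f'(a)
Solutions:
 f(a) = C1*exp(-2*exp(-a)/7)


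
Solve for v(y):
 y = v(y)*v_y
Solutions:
 v(y) = -sqrt(C1 + y^2)
 v(y) = sqrt(C1 + y^2)


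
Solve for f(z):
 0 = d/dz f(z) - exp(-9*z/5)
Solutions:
 f(z) = C1 - 5*exp(-9*z/5)/9


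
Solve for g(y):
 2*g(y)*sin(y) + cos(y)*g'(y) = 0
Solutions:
 g(y) = C1*cos(y)^2


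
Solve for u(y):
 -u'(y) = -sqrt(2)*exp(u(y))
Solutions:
 u(y) = log(-1/(C1 + sqrt(2)*y))


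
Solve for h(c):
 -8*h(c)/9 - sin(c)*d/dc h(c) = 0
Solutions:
 h(c) = C1*(cos(c) + 1)^(4/9)/(cos(c) - 1)^(4/9)


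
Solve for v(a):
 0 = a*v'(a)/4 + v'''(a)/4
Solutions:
 v(a) = C1 + Integral(C2*airyai(-a) + C3*airybi(-a), a)


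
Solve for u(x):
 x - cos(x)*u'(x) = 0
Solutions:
 u(x) = C1 + Integral(x/cos(x), x)


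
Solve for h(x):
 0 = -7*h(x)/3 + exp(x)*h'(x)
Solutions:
 h(x) = C1*exp(-7*exp(-x)/3)


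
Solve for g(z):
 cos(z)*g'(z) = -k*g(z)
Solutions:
 g(z) = C1*exp(k*(log(sin(z) - 1) - log(sin(z) + 1))/2)


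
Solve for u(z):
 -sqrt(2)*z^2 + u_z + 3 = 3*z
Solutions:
 u(z) = C1 + sqrt(2)*z^3/3 + 3*z^2/2 - 3*z


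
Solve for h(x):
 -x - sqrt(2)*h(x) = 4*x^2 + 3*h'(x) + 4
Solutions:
 h(x) = C1*exp(-sqrt(2)*x/3) - 2*sqrt(2)*x^2 - sqrt(2)*x/2 + 12*x - 20*sqrt(2) + 3/2


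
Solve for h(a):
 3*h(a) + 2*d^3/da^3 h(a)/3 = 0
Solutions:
 h(a) = C3*exp(-6^(2/3)*a/2) + (C1*sin(3*2^(2/3)*3^(1/6)*a/4) + C2*cos(3*2^(2/3)*3^(1/6)*a/4))*exp(6^(2/3)*a/4)


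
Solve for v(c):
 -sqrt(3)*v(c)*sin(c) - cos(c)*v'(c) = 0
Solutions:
 v(c) = C1*cos(c)^(sqrt(3))


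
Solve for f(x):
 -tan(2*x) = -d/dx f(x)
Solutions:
 f(x) = C1 - log(cos(2*x))/2


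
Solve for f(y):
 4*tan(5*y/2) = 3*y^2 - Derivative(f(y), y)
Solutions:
 f(y) = C1 + y^3 + 8*log(cos(5*y/2))/5


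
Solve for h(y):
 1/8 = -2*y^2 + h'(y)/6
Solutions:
 h(y) = C1 + 4*y^3 + 3*y/4


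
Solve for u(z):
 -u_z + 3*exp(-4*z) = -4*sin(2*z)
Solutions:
 u(z) = C1 - 2*cos(2*z) - 3*exp(-4*z)/4


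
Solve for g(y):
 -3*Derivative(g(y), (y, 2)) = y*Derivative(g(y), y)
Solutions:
 g(y) = C1 + C2*erf(sqrt(6)*y/6)


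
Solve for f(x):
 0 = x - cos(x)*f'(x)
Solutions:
 f(x) = C1 + Integral(x/cos(x), x)


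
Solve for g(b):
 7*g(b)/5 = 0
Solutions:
 g(b) = 0


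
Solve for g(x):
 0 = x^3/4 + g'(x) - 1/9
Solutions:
 g(x) = C1 - x^4/16 + x/9


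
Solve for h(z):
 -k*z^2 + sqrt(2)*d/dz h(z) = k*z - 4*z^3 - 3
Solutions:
 h(z) = C1 + sqrt(2)*k*z^3/6 + sqrt(2)*k*z^2/4 - sqrt(2)*z^4/2 - 3*sqrt(2)*z/2


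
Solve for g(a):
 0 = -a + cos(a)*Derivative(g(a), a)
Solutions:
 g(a) = C1 + Integral(a/cos(a), a)


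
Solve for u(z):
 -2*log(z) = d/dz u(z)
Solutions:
 u(z) = C1 - 2*z*log(z) + 2*z


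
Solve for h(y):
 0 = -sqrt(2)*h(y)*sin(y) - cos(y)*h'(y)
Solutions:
 h(y) = C1*cos(y)^(sqrt(2))


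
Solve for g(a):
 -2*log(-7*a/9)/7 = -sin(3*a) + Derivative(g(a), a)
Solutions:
 g(a) = C1 - 2*a*log(-a)/7 - 2*a*log(7)/7 + 2*a/7 + 4*a*log(3)/7 - cos(3*a)/3


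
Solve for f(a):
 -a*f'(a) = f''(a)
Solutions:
 f(a) = C1 + C2*erf(sqrt(2)*a/2)


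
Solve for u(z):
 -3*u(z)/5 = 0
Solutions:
 u(z) = 0


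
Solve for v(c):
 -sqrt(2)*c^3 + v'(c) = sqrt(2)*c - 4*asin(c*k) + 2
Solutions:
 v(c) = C1 + sqrt(2)*c^4/4 + sqrt(2)*c^2/2 + 2*c - 4*Piecewise((c*asin(c*k) + sqrt(-c^2*k^2 + 1)/k, Ne(k, 0)), (0, True))


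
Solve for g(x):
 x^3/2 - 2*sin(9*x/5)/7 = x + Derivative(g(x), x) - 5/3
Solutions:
 g(x) = C1 + x^4/8 - x^2/2 + 5*x/3 + 10*cos(9*x/5)/63


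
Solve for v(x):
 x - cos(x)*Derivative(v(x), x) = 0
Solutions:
 v(x) = C1 + Integral(x/cos(x), x)


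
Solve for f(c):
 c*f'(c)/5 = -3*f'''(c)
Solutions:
 f(c) = C1 + Integral(C2*airyai(-15^(2/3)*c/15) + C3*airybi(-15^(2/3)*c/15), c)


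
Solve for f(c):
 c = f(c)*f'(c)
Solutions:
 f(c) = -sqrt(C1 + c^2)
 f(c) = sqrt(C1 + c^2)


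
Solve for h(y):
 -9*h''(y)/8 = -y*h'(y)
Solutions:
 h(y) = C1 + C2*erfi(2*y/3)


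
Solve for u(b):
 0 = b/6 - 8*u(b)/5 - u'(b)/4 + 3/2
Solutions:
 u(b) = C1*exp(-32*b/5) + 5*b/48 + 1415/1536


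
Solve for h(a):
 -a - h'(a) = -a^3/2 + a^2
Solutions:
 h(a) = C1 + a^4/8 - a^3/3 - a^2/2


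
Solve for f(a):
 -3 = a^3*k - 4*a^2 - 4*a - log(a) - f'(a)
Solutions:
 f(a) = C1 + a^4*k/4 - 4*a^3/3 - 2*a^2 - a*log(a) + 4*a


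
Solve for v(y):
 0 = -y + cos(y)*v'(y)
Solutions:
 v(y) = C1 + Integral(y/cos(y), y)


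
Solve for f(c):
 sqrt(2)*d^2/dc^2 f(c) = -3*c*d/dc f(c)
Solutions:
 f(c) = C1 + C2*erf(2^(1/4)*sqrt(3)*c/2)


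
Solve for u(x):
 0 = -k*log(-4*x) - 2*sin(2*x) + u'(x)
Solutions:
 u(x) = C1 + k*x*(log(-x) - 1) + 2*k*x*log(2) - cos(2*x)


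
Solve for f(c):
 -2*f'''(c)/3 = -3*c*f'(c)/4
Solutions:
 f(c) = C1 + Integral(C2*airyai(3^(2/3)*c/2) + C3*airybi(3^(2/3)*c/2), c)


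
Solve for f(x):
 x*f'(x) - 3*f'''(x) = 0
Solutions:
 f(x) = C1 + Integral(C2*airyai(3^(2/3)*x/3) + C3*airybi(3^(2/3)*x/3), x)


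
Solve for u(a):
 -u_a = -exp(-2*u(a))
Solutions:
 u(a) = log(-sqrt(C1 + 2*a))
 u(a) = log(C1 + 2*a)/2


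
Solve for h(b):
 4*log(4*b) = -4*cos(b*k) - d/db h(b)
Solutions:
 h(b) = C1 - 4*b*log(b) - 8*b*log(2) + 4*b - 4*Piecewise((sin(b*k)/k, Ne(k, 0)), (b, True))


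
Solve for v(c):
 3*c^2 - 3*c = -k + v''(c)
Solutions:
 v(c) = C1 + C2*c + c^4/4 - c^3/2 + c^2*k/2


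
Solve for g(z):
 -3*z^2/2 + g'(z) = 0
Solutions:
 g(z) = C1 + z^3/2


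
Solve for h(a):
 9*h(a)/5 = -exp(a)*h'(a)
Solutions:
 h(a) = C1*exp(9*exp(-a)/5)


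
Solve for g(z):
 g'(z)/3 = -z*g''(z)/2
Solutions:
 g(z) = C1 + C2*z^(1/3)


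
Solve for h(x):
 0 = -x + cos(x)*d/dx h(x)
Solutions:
 h(x) = C1 + Integral(x/cos(x), x)


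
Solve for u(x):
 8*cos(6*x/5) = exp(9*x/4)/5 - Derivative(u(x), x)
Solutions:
 u(x) = C1 + 4*exp(9*x/4)/45 - 20*sin(6*x/5)/3


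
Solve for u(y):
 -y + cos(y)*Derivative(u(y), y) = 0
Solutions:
 u(y) = C1 + Integral(y/cos(y), y)


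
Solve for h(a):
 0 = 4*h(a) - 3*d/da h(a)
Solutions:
 h(a) = C1*exp(4*a/3)


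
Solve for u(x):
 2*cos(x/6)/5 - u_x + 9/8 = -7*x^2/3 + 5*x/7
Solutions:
 u(x) = C1 + 7*x^3/9 - 5*x^2/14 + 9*x/8 + 12*sin(x/6)/5


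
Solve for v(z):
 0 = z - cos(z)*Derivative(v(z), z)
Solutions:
 v(z) = C1 + Integral(z/cos(z), z)


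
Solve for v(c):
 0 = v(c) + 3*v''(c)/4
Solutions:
 v(c) = C1*sin(2*sqrt(3)*c/3) + C2*cos(2*sqrt(3)*c/3)


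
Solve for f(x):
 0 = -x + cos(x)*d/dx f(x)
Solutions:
 f(x) = C1 + Integral(x/cos(x), x)


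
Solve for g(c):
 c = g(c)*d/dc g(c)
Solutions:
 g(c) = -sqrt(C1 + c^2)
 g(c) = sqrt(C1 + c^2)


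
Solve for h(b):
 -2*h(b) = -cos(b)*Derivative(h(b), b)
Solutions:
 h(b) = C1*(sin(b) + 1)/(sin(b) - 1)


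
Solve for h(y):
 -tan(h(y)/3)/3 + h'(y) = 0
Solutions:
 h(y) = -3*asin(C1*exp(y/9)) + 3*pi
 h(y) = 3*asin(C1*exp(y/9))


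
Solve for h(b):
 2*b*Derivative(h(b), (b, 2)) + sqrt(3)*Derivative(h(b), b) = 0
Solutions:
 h(b) = C1 + C2*b^(1 - sqrt(3)/2)


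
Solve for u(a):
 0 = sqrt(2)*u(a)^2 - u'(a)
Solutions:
 u(a) = -1/(C1 + sqrt(2)*a)


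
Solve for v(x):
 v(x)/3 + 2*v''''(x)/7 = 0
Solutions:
 v(x) = (C1*sin(14^(1/4)*3^(3/4)*x/6) + C2*cos(14^(1/4)*3^(3/4)*x/6))*exp(-14^(1/4)*3^(3/4)*x/6) + (C3*sin(14^(1/4)*3^(3/4)*x/6) + C4*cos(14^(1/4)*3^(3/4)*x/6))*exp(14^(1/4)*3^(3/4)*x/6)


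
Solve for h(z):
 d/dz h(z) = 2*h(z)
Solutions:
 h(z) = C1*exp(2*z)


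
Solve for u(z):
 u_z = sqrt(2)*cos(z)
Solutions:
 u(z) = C1 + sqrt(2)*sin(z)


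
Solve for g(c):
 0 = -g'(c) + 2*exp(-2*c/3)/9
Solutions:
 g(c) = C1 - exp(-2*c/3)/3


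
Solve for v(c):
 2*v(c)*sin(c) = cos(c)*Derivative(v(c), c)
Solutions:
 v(c) = C1/cos(c)^2


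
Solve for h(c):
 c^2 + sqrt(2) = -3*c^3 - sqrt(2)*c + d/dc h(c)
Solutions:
 h(c) = C1 + 3*c^4/4 + c^3/3 + sqrt(2)*c^2/2 + sqrt(2)*c


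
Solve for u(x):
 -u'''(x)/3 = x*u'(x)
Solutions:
 u(x) = C1 + Integral(C2*airyai(-3^(1/3)*x) + C3*airybi(-3^(1/3)*x), x)


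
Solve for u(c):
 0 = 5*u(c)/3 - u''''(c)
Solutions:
 u(c) = C1*exp(-3^(3/4)*5^(1/4)*c/3) + C2*exp(3^(3/4)*5^(1/4)*c/3) + C3*sin(3^(3/4)*5^(1/4)*c/3) + C4*cos(3^(3/4)*5^(1/4)*c/3)


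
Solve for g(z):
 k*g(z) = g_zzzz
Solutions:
 g(z) = C1*exp(-k^(1/4)*z) + C2*exp(k^(1/4)*z) + C3*exp(-I*k^(1/4)*z) + C4*exp(I*k^(1/4)*z)


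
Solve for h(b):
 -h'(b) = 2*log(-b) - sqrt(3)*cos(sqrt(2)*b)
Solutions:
 h(b) = C1 - 2*b*log(-b) + 2*b + sqrt(6)*sin(sqrt(2)*b)/2


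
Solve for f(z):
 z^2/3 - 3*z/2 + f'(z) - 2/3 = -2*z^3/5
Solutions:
 f(z) = C1 - z^4/10 - z^3/9 + 3*z^2/4 + 2*z/3


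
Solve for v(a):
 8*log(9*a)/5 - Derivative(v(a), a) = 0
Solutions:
 v(a) = C1 + 8*a*log(a)/5 - 8*a/5 + 16*a*log(3)/5


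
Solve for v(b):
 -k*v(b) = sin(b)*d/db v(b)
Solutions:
 v(b) = C1*exp(k*(-log(cos(b) - 1) + log(cos(b) + 1))/2)


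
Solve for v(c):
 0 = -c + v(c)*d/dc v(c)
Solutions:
 v(c) = -sqrt(C1 + c^2)
 v(c) = sqrt(C1 + c^2)


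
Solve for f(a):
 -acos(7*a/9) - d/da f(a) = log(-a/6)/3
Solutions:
 f(a) = C1 - a*log(-a)/3 - a*acos(7*a/9) + a/3 + a*log(6)/3 + sqrt(81 - 49*a^2)/7


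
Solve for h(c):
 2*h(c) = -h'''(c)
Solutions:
 h(c) = C3*exp(-2^(1/3)*c) + (C1*sin(2^(1/3)*sqrt(3)*c/2) + C2*cos(2^(1/3)*sqrt(3)*c/2))*exp(2^(1/3)*c/2)


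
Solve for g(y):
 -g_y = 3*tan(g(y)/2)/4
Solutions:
 g(y) = -2*asin(C1*exp(-3*y/8)) + 2*pi
 g(y) = 2*asin(C1*exp(-3*y/8))


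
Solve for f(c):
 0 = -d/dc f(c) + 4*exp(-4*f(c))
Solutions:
 f(c) = log(-I*(C1 + 16*c)^(1/4))
 f(c) = log(I*(C1 + 16*c)^(1/4))
 f(c) = log(-(C1 + 16*c)^(1/4))
 f(c) = log(C1 + 16*c)/4


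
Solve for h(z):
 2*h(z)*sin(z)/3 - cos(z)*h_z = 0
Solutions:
 h(z) = C1/cos(z)^(2/3)


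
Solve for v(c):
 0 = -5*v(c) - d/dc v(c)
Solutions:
 v(c) = C1*exp(-5*c)


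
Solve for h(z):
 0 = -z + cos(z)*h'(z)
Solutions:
 h(z) = C1 + Integral(z/cos(z), z)


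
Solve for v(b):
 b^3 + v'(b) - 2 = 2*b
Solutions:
 v(b) = C1 - b^4/4 + b^2 + 2*b


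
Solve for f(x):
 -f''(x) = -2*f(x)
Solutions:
 f(x) = C1*exp(-sqrt(2)*x) + C2*exp(sqrt(2)*x)


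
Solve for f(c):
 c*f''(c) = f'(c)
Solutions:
 f(c) = C1 + C2*c^2


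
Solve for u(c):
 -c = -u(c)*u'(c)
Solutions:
 u(c) = -sqrt(C1 + c^2)
 u(c) = sqrt(C1 + c^2)


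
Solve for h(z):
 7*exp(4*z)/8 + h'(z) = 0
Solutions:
 h(z) = C1 - 7*exp(4*z)/32


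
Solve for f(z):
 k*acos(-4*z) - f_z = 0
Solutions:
 f(z) = C1 + k*(z*acos(-4*z) + sqrt(1 - 16*z^2)/4)


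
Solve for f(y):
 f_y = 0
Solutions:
 f(y) = C1


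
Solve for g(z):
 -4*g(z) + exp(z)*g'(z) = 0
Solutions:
 g(z) = C1*exp(-4*exp(-z))


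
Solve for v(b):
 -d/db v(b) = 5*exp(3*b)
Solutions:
 v(b) = C1 - 5*exp(3*b)/3


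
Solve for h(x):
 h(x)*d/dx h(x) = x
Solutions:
 h(x) = -sqrt(C1 + x^2)
 h(x) = sqrt(C1 + x^2)


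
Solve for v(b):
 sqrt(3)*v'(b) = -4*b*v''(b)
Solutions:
 v(b) = C1 + C2*b^(1 - sqrt(3)/4)


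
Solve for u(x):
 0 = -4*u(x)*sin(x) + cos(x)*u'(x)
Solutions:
 u(x) = C1/cos(x)^4


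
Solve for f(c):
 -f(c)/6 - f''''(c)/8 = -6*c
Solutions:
 f(c) = 36*c + (C1*sin(3^(3/4)*c/3) + C2*cos(3^(3/4)*c/3))*exp(-3^(3/4)*c/3) + (C3*sin(3^(3/4)*c/3) + C4*cos(3^(3/4)*c/3))*exp(3^(3/4)*c/3)


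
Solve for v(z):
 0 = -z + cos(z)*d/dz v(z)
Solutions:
 v(z) = C1 + Integral(z/cos(z), z)


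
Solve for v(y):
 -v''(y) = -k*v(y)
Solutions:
 v(y) = C1*exp(-sqrt(k)*y) + C2*exp(sqrt(k)*y)


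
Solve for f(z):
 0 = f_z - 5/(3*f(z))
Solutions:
 f(z) = -sqrt(C1 + 30*z)/3
 f(z) = sqrt(C1 + 30*z)/3


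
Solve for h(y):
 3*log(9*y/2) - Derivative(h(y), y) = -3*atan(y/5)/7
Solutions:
 h(y) = C1 + 3*y*log(y) + 3*y*atan(y/5)/7 - 3*y - 3*y*log(2) + 6*y*log(3) - 15*log(y^2 + 25)/14


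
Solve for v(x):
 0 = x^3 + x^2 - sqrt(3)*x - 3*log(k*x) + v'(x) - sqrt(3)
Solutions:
 v(x) = C1 - x^4/4 - x^3/3 + sqrt(3)*x^2/2 + 3*x*log(k*x) + x*(-3 + sqrt(3))


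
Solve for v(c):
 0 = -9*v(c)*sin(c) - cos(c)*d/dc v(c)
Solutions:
 v(c) = C1*cos(c)^9


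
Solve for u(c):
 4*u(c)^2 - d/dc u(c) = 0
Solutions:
 u(c) = -1/(C1 + 4*c)


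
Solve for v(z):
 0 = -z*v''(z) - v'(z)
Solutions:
 v(z) = C1 + C2*log(z)


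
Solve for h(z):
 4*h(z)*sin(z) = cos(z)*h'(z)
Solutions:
 h(z) = C1/cos(z)^4


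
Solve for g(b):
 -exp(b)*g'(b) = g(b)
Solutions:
 g(b) = C1*exp(exp(-b))


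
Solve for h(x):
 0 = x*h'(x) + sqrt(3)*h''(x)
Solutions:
 h(x) = C1 + C2*erf(sqrt(2)*3^(3/4)*x/6)


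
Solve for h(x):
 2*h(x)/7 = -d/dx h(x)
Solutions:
 h(x) = C1*exp(-2*x/7)


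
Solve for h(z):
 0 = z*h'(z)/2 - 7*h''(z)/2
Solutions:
 h(z) = C1 + C2*erfi(sqrt(14)*z/14)


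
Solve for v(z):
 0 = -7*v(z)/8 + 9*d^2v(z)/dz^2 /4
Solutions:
 v(z) = C1*exp(-sqrt(14)*z/6) + C2*exp(sqrt(14)*z/6)


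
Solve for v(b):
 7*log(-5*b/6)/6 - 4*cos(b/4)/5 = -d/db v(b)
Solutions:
 v(b) = C1 - 7*b*log(-b)/6 - 7*b*log(5)/6 + 7*b/6 + 7*b*log(6)/6 + 16*sin(b/4)/5


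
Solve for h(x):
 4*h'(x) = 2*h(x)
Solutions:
 h(x) = C1*exp(x/2)


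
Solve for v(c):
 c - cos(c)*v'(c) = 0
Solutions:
 v(c) = C1 + Integral(c/cos(c), c)


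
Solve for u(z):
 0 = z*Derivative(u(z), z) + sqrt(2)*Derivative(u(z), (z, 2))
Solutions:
 u(z) = C1 + C2*erf(2^(1/4)*z/2)


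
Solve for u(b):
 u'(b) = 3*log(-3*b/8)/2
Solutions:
 u(b) = C1 + 3*b*log(-b)/2 + 3*b*(-3*log(2) - 1 + log(3))/2


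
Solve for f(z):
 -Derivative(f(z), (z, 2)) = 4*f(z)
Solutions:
 f(z) = C1*sin(2*z) + C2*cos(2*z)


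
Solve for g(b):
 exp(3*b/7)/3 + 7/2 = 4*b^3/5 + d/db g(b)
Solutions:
 g(b) = C1 - b^4/5 + 7*b/2 + 7*exp(3*b/7)/9


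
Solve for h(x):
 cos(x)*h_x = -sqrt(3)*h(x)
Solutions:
 h(x) = C1*(sin(x) - 1)^(sqrt(3)/2)/(sin(x) + 1)^(sqrt(3)/2)


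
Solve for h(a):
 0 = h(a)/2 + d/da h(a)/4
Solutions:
 h(a) = C1*exp(-2*a)


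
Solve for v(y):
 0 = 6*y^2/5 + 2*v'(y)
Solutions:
 v(y) = C1 - y^3/5


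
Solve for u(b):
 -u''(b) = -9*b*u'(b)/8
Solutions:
 u(b) = C1 + C2*erfi(3*b/4)


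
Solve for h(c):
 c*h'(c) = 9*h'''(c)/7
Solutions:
 h(c) = C1 + Integral(C2*airyai(21^(1/3)*c/3) + C3*airybi(21^(1/3)*c/3), c)


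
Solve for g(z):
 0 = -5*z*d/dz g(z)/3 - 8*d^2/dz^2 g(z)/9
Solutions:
 g(z) = C1 + C2*erf(sqrt(15)*z/4)


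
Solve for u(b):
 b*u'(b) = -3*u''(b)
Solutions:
 u(b) = C1 + C2*erf(sqrt(6)*b/6)


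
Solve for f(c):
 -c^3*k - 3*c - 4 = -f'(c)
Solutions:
 f(c) = C1 + c^4*k/4 + 3*c^2/2 + 4*c


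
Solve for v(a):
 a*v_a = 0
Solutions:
 v(a) = C1


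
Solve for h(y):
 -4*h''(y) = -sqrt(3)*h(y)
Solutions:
 h(y) = C1*exp(-3^(1/4)*y/2) + C2*exp(3^(1/4)*y/2)


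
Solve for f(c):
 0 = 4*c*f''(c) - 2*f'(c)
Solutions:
 f(c) = C1 + C2*c^(3/2)


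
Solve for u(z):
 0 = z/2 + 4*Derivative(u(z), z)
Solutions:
 u(z) = C1 - z^2/16


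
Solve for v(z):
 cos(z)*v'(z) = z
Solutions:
 v(z) = C1 + Integral(z/cos(z), z)


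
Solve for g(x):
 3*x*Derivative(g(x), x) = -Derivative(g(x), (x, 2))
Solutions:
 g(x) = C1 + C2*erf(sqrt(6)*x/2)


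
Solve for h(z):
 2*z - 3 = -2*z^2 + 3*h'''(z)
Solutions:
 h(z) = C1 + C2*z + C3*z^2 + z^5/90 + z^4/36 - z^3/6


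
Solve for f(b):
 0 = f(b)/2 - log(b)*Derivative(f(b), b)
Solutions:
 f(b) = C1*exp(li(b)/2)


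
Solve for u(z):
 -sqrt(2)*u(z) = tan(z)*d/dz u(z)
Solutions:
 u(z) = C1/sin(z)^(sqrt(2))


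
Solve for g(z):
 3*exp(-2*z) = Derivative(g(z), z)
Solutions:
 g(z) = C1 - 3*exp(-2*z)/2


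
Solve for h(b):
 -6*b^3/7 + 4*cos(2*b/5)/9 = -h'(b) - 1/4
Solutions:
 h(b) = C1 + 3*b^4/14 - b/4 - 10*sin(2*b/5)/9


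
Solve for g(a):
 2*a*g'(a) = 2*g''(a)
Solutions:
 g(a) = C1 + C2*erfi(sqrt(2)*a/2)


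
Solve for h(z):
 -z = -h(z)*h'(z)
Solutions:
 h(z) = -sqrt(C1 + z^2)
 h(z) = sqrt(C1 + z^2)


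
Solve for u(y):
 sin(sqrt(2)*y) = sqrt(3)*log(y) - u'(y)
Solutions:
 u(y) = C1 + sqrt(3)*y*(log(y) - 1) + sqrt(2)*cos(sqrt(2)*y)/2


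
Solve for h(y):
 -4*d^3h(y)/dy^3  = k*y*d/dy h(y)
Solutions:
 h(y) = C1 + Integral(C2*airyai(2^(1/3)*y*(-k)^(1/3)/2) + C3*airybi(2^(1/3)*y*(-k)^(1/3)/2), y)


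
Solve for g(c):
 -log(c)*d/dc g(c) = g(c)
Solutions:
 g(c) = C1*exp(-li(c))


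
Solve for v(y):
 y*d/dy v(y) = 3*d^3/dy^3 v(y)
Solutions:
 v(y) = C1 + Integral(C2*airyai(3^(2/3)*y/3) + C3*airybi(3^(2/3)*y/3), y)


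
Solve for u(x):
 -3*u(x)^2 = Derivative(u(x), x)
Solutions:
 u(x) = 1/(C1 + 3*x)


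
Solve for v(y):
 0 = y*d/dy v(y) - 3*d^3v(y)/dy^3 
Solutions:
 v(y) = C1 + Integral(C2*airyai(3^(2/3)*y/3) + C3*airybi(3^(2/3)*y/3), y)


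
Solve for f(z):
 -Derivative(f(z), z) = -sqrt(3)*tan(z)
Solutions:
 f(z) = C1 - sqrt(3)*log(cos(z))


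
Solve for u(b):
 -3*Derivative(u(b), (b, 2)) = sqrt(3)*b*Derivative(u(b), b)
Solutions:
 u(b) = C1 + C2*erf(sqrt(2)*3^(3/4)*b/6)


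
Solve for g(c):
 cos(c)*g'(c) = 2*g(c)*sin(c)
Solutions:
 g(c) = C1/cos(c)^2


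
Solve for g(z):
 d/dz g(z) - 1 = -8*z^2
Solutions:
 g(z) = C1 - 8*z^3/3 + z


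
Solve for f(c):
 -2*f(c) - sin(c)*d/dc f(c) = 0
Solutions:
 f(c) = C1*(cos(c) + 1)/(cos(c) - 1)


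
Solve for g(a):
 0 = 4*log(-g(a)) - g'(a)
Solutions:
 -li(-g(a)) = C1 + 4*a


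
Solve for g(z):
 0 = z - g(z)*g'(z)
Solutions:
 g(z) = -sqrt(C1 + z^2)
 g(z) = sqrt(C1 + z^2)


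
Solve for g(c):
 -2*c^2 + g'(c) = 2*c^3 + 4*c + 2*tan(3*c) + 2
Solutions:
 g(c) = C1 + c^4/2 + 2*c^3/3 + 2*c^2 + 2*c - 2*log(cos(3*c))/3


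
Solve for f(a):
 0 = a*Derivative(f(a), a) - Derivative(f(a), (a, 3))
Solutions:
 f(a) = C1 + Integral(C2*airyai(a) + C3*airybi(a), a)


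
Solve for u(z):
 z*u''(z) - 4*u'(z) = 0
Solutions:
 u(z) = C1 + C2*z^5


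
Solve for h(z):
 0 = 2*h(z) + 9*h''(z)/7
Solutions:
 h(z) = C1*sin(sqrt(14)*z/3) + C2*cos(sqrt(14)*z/3)


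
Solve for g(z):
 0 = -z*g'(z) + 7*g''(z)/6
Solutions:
 g(z) = C1 + C2*erfi(sqrt(21)*z/7)


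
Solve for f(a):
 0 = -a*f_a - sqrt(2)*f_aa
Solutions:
 f(a) = C1 + C2*erf(2^(1/4)*a/2)


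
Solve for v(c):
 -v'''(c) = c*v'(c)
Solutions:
 v(c) = C1 + Integral(C2*airyai(-c) + C3*airybi(-c), c)


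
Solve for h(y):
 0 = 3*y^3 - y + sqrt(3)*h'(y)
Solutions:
 h(y) = C1 - sqrt(3)*y^4/4 + sqrt(3)*y^2/6


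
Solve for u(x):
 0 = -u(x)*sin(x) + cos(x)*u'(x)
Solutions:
 u(x) = C1/cos(x)


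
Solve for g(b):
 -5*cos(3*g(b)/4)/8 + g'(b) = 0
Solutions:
 -5*b/8 - 2*log(sin(3*g(b)/4) - 1)/3 + 2*log(sin(3*g(b)/4) + 1)/3 = C1


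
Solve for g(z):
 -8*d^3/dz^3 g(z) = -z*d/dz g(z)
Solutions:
 g(z) = C1 + Integral(C2*airyai(z/2) + C3*airybi(z/2), z)


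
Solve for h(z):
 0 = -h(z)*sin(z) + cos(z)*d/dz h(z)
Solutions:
 h(z) = C1/cos(z)


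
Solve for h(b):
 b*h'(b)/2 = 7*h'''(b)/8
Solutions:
 h(b) = C1 + Integral(C2*airyai(14^(2/3)*b/7) + C3*airybi(14^(2/3)*b/7), b)


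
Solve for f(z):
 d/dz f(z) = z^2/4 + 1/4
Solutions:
 f(z) = C1 + z^3/12 + z/4


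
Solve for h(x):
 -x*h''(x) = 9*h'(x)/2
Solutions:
 h(x) = C1 + C2/x^(7/2)


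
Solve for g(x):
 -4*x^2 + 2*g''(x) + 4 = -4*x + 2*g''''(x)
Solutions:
 g(x) = C1 + C2*x + C3*exp(-x) + C4*exp(x) + x^4/6 - x^3/3 + x^2


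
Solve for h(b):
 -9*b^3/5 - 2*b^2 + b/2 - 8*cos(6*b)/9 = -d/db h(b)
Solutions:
 h(b) = C1 + 9*b^4/20 + 2*b^3/3 - b^2/4 + 4*sin(6*b)/27


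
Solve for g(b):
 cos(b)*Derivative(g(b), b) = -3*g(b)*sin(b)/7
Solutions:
 g(b) = C1*cos(b)^(3/7)


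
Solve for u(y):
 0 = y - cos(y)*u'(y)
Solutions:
 u(y) = C1 + Integral(y/cos(y), y)


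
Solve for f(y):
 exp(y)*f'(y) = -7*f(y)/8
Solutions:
 f(y) = C1*exp(7*exp(-y)/8)


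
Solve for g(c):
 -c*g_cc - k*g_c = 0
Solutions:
 g(c) = C1 + c^(1 - re(k))*(C2*sin(log(c)*Abs(im(k))) + C3*cos(log(c)*im(k)))


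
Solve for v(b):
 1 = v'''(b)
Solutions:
 v(b) = C1 + C2*b + C3*b^2 + b^3/6


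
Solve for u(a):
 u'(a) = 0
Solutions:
 u(a) = C1


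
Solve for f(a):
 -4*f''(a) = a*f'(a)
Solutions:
 f(a) = C1 + C2*erf(sqrt(2)*a/4)


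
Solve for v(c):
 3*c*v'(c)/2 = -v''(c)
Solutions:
 v(c) = C1 + C2*erf(sqrt(3)*c/2)


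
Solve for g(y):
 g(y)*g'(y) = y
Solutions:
 g(y) = -sqrt(C1 + y^2)
 g(y) = sqrt(C1 + y^2)


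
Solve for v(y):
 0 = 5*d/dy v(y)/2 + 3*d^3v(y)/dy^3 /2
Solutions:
 v(y) = C1 + C2*sin(sqrt(15)*y/3) + C3*cos(sqrt(15)*y/3)


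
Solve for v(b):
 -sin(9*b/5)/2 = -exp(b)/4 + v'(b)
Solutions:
 v(b) = C1 + exp(b)/4 + 5*cos(9*b/5)/18


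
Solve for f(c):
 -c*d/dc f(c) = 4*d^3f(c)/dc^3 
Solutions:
 f(c) = C1 + Integral(C2*airyai(-2^(1/3)*c/2) + C3*airybi(-2^(1/3)*c/2), c)


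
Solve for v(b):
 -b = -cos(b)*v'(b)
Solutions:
 v(b) = C1 + Integral(b/cos(b), b)


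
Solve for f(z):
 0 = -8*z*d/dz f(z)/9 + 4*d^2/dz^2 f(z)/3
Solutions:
 f(z) = C1 + C2*erfi(sqrt(3)*z/3)


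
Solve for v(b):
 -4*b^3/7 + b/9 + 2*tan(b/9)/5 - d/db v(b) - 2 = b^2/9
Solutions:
 v(b) = C1 - b^4/7 - b^3/27 + b^2/18 - 2*b - 18*log(cos(b/9))/5


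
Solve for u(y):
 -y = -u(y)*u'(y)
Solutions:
 u(y) = -sqrt(C1 + y^2)
 u(y) = sqrt(C1 + y^2)


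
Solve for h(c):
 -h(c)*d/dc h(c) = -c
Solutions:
 h(c) = -sqrt(C1 + c^2)
 h(c) = sqrt(C1 + c^2)


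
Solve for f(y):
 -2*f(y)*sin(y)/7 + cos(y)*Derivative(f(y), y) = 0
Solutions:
 f(y) = C1/cos(y)^(2/7)


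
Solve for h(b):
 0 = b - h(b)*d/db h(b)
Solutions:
 h(b) = -sqrt(C1 + b^2)
 h(b) = sqrt(C1 + b^2)


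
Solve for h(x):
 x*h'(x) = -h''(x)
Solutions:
 h(x) = C1 + C2*erf(sqrt(2)*x/2)


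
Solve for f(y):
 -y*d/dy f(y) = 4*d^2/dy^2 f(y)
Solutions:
 f(y) = C1 + C2*erf(sqrt(2)*y/4)


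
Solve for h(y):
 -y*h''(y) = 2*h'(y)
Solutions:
 h(y) = C1 + C2/y


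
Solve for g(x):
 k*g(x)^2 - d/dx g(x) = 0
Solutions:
 g(x) = -1/(C1 + k*x)


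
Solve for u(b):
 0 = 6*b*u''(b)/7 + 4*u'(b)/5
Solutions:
 u(b) = C1 + C2*b^(1/15)


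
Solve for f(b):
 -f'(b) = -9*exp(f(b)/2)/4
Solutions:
 f(b) = 2*log(-1/(C1 + 9*b)) + 6*log(2)


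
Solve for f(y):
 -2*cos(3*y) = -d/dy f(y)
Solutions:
 f(y) = C1 + 2*sin(3*y)/3


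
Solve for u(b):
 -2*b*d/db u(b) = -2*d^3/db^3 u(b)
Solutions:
 u(b) = C1 + Integral(C2*airyai(b) + C3*airybi(b), b)


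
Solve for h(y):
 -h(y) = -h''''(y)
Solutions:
 h(y) = C1*exp(-y) + C2*exp(y) + C3*sin(y) + C4*cos(y)


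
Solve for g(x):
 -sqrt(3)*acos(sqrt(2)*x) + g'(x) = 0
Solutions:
 g(x) = C1 + sqrt(3)*(x*acos(sqrt(2)*x) - sqrt(2)*sqrt(1 - 2*x^2)/2)


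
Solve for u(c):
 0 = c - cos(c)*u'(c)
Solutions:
 u(c) = C1 + Integral(c/cos(c), c)


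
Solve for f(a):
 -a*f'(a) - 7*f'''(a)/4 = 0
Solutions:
 f(a) = C1 + Integral(C2*airyai(-14^(2/3)*a/7) + C3*airybi(-14^(2/3)*a/7), a)


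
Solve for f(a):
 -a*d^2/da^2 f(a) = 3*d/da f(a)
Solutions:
 f(a) = C1 + C2/a^2


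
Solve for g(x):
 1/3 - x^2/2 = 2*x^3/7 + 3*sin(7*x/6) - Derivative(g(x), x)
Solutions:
 g(x) = C1 + x^4/14 + x^3/6 - x/3 - 18*cos(7*x/6)/7


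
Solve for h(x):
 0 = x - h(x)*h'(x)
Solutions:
 h(x) = -sqrt(C1 + x^2)
 h(x) = sqrt(C1 + x^2)


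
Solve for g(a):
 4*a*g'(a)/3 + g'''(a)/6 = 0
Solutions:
 g(a) = C1 + Integral(C2*airyai(-2*a) + C3*airybi(-2*a), a)


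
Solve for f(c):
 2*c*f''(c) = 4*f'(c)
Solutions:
 f(c) = C1 + C2*c^3


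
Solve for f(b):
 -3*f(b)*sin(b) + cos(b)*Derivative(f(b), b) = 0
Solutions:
 f(b) = C1/cos(b)^3


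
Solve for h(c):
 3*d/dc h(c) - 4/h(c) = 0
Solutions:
 h(c) = -sqrt(C1 + 24*c)/3
 h(c) = sqrt(C1 + 24*c)/3


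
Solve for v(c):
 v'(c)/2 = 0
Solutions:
 v(c) = C1


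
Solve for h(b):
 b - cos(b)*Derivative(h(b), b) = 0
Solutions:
 h(b) = C1 + Integral(b/cos(b), b)


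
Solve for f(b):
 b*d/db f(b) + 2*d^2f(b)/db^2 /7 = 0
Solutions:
 f(b) = C1 + C2*erf(sqrt(7)*b/2)


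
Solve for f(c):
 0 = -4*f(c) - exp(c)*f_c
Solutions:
 f(c) = C1*exp(4*exp(-c))


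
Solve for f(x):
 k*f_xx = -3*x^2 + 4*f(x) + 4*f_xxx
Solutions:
 f(x) = C1*exp(x*(-k^2/(-k^3 + sqrt(-k^6 + (864 - k^3)^2) + 864)^(1/3) + k - (-k^3 + sqrt(-k^6 + (864 - k^3)^2) + 864)^(1/3))/12) + C2*exp(x*(-4*k^2/((-1 + sqrt(3)*I)*(-k^3 + sqrt(-k^6 + (864 - k^3)^2) + 864)^(1/3)) + 2*k + (-k^3 + sqrt(-k^6 + (864 - k^3)^2) + 864)^(1/3) - sqrt(3)*I*(-k^3 + sqrt(-k^6 + (864 - k^3)^2) + 864)^(1/3))/24) + C3*exp(x*(4*k^2/((1 + sqrt(3)*I)*(-k^3 + sqrt(-k^6 + (864 - k^3)^2) + 864)^(1/3)) + 2*k + (-k^3 + sqrt(-k^6 + (864 - k^3)^2) + 864)^(1/3) + sqrt(3)*I*(-k^3 + sqrt(-k^6 + (864 - k^3)^2) + 864)^(1/3))/24) + 3*k/8 + 3*x^2/4


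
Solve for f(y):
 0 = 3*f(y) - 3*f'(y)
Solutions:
 f(y) = C1*exp(y)


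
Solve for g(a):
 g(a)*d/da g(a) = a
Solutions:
 g(a) = -sqrt(C1 + a^2)
 g(a) = sqrt(C1 + a^2)


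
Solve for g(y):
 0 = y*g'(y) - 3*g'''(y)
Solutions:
 g(y) = C1 + Integral(C2*airyai(3^(2/3)*y/3) + C3*airybi(3^(2/3)*y/3), y)


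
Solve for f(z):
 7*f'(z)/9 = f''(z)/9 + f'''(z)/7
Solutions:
 f(z) = C1 + C2*exp(7*z*(-1 + sqrt(37))/18) + C3*exp(-7*z*(1 + sqrt(37))/18)


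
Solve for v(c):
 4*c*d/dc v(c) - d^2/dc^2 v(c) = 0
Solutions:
 v(c) = C1 + C2*erfi(sqrt(2)*c)


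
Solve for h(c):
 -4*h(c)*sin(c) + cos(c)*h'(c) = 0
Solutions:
 h(c) = C1/cos(c)^4


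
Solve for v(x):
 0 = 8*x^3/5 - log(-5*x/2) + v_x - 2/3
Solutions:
 v(x) = C1 - 2*x^4/5 + x*log(-x) + x*(-log(2) - 1/3 + log(5))


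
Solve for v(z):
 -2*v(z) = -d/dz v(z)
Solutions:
 v(z) = C1*exp(2*z)


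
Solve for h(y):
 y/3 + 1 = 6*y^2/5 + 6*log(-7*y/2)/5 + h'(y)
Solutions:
 h(y) = C1 - 2*y^3/5 + y^2/6 - 6*y*log(-y)/5 + y*(-6*log(7) + 6*log(2) + 11)/5


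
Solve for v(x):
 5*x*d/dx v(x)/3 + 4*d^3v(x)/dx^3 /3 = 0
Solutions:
 v(x) = C1 + Integral(C2*airyai(-10^(1/3)*x/2) + C3*airybi(-10^(1/3)*x/2), x)


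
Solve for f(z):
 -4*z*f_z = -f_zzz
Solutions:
 f(z) = C1 + Integral(C2*airyai(2^(2/3)*z) + C3*airybi(2^(2/3)*z), z)


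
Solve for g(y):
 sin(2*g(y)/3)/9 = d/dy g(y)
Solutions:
 -y/9 + 3*log(cos(2*g(y)/3) - 1)/4 - 3*log(cos(2*g(y)/3) + 1)/4 = C1


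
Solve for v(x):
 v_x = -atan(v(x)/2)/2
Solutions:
 Integral(1/atan(_y/2), (_y, v(x))) = C1 - x/2


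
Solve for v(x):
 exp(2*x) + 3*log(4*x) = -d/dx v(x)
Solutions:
 v(x) = C1 - 3*x*log(x) + 3*x*(1 - 2*log(2)) - exp(2*x)/2


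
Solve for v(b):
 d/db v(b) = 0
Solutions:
 v(b) = C1


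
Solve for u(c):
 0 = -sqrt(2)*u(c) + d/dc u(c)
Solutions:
 u(c) = C1*exp(sqrt(2)*c)


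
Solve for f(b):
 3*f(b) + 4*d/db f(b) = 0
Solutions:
 f(b) = C1*exp(-3*b/4)


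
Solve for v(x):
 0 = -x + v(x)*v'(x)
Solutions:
 v(x) = -sqrt(C1 + x^2)
 v(x) = sqrt(C1 + x^2)


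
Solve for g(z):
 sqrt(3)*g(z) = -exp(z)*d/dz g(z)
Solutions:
 g(z) = C1*exp(sqrt(3)*exp(-z))


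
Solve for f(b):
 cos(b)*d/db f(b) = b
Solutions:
 f(b) = C1 + Integral(b/cos(b), b)


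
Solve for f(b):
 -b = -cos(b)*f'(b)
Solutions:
 f(b) = C1 + Integral(b/cos(b), b)


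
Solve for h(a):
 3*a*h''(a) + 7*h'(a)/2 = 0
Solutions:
 h(a) = C1 + C2/a^(1/6)


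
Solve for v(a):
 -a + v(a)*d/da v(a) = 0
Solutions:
 v(a) = -sqrt(C1 + a^2)
 v(a) = sqrt(C1 + a^2)


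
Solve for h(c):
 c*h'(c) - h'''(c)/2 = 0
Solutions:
 h(c) = C1 + Integral(C2*airyai(2^(1/3)*c) + C3*airybi(2^(1/3)*c), c)


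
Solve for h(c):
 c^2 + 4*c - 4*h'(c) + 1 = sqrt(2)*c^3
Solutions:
 h(c) = C1 - sqrt(2)*c^4/16 + c^3/12 + c^2/2 + c/4


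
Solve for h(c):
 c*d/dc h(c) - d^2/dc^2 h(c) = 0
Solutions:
 h(c) = C1 + C2*erfi(sqrt(2)*c/2)


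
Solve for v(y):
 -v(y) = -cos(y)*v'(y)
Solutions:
 v(y) = C1*sqrt(sin(y) + 1)/sqrt(sin(y) - 1)


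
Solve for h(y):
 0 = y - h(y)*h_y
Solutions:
 h(y) = -sqrt(C1 + y^2)
 h(y) = sqrt(C1 + y^2)


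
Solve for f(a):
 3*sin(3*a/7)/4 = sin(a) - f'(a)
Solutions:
 f(a) = C1 + 7*cos(3*a/7)/4 - cos(a)


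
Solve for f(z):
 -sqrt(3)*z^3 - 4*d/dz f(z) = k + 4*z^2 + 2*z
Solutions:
 f(z) = C1 - k*z/4 - sqrt(3)*z^4/16 - z^3/3 - z^2/4


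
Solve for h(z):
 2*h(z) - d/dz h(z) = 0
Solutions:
 h(z) = C1*exp(2*z)


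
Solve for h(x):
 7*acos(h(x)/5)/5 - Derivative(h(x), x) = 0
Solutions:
 Integral(1/acos(_y/5), (_y, h(x))) = C1 + 7*x/5


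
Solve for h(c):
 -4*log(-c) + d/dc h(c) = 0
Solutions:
 h(c) = C1 + 4*c*log(-c) - 4*c


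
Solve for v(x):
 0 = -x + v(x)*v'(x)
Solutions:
 v(x) = -sqrt(C1 + x^2)
 v(x) = sqrt(C1 + x^2)


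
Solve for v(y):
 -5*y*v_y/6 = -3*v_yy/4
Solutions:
 v(y) = C1 + C2*erfi(sqrt(5)*y/3)


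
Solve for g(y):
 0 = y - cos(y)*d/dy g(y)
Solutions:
 g(y) = C1 + Integral(y/cos(y), y)


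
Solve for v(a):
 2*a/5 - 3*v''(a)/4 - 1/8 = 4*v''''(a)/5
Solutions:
 v(a) = C1 + C2*a + C3*sin(sqrt(15)*a/4) + C4*cos(sqrt(15)*a/4) + 4*a^3/45 - a^2/12


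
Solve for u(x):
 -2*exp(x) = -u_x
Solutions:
 u(x) = C1 + 2*exp(x)


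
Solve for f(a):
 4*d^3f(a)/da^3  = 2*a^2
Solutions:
 f(a) = C1 + C2*a + C3*a^2 + a^5/120


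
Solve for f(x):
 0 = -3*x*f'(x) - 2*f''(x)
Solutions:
 f(x) = C1 + C2*erf(sqrt(3)*x/2)


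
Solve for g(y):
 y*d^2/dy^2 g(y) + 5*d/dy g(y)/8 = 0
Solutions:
 g(y) = C1 + C2*y^(3/8)


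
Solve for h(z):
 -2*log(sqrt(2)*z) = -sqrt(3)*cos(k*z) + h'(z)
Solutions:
 h(z) = C1 - 2*z*log(z) - z*log(2) + 2*z + sqrt(3)*Piecewise((sin(k*z)/k, Ne(k, 0)), (z, True))


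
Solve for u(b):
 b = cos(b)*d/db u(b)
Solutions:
 u(b) = C1 + Integral(b/cos(b), b)


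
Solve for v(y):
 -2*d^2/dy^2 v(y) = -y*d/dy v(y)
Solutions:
 v(y) = C1 + C2*erfi(y/2)


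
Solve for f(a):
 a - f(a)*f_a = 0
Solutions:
 f(a) = -sqrt(C1 + a^2)
 f(a) = sqrt(C1 + a^2)


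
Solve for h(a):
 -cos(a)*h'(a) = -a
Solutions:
 h(a) = C1 + Integral(a/cos(a), a)


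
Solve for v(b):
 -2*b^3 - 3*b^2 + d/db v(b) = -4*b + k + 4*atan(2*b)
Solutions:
 v(b) = C1 + b^4/2 + b^3 - 2*b^2 + b*k + 4*b*atan(2*b) - log(4*b^2 + 1)


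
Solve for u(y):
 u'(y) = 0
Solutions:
 u(y) = C1


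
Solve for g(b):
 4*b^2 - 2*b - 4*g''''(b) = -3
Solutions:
 g(b) = C1 + C2*b + C3*b^2 + C4*b^3 + b^6/360 - b^5/240 + b^4/32


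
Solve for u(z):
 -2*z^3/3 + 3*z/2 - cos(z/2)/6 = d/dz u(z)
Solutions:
 u(z) = C1 - z^4/6 + 3*z^2/4 - sin(z/2)/3


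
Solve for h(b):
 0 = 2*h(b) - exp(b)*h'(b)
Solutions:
 h(b) = C1*exp(-2*exp(-b))


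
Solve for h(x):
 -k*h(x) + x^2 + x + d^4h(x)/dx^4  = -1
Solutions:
 h(x) = C1*exp(-k^(1/4)*x) + C2*exp(k^(1/4)*x) + C3*exp(-I*k^(1/4)*x) + C4*exp(I*k^(1/4)*x) + x^2/k + x/k + 1/k


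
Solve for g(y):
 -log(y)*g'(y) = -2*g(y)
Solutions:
 g(y) = C1*exp(2*li(y))


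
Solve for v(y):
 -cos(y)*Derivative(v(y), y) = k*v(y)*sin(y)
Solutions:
 v(y) = C1*exp(k*log(cos(y)))


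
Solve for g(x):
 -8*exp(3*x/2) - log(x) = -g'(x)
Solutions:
 g(x) = C1 + x*log(x) - x + 16*exp(3*x/2)/3


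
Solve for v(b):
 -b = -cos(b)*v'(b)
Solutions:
 v(b) = C1 + Integral(b/cos(b), b)


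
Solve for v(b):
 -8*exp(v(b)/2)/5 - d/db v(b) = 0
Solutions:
 v(b) = 2*log(1/(C1 + 8*b)) + 2*log(10)


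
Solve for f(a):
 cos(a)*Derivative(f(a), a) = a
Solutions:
 f(a) = C1 + Integral(a/cos(a), a)


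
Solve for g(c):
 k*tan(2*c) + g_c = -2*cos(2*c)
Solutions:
 g(c) = C1 + k*log(cos(2*c))/2 - sin(2*c)


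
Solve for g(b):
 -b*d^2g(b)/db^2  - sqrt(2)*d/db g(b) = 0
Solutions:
 g(b) = C1 + C2*b^(1 - sqrt(2))


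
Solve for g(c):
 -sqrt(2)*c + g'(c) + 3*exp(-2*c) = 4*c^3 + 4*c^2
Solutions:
 g(c) = C1 + c^4 + 4*c^3/3 + sqrt(2)*c^2/2 + 3*exp(-2*c)/2


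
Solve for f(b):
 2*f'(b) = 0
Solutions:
 f(b) = C1


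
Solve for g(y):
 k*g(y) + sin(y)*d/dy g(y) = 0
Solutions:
 g(y) = C1*exp(k*(-log(cos(y) - 1) + log(cos(y) + 1))/2)


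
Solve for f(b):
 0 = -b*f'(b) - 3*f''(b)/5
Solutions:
 f(b) = C1 + C2*erf(sqrt(30)*b/6)


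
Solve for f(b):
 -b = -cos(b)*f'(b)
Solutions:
 f(b) = C1 + Integral(b/cos(b), b)


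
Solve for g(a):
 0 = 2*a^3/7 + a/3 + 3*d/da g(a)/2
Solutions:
 g(a) = C1 - a^4/21 - a^2/9


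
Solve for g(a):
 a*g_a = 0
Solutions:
 g(a) = C1


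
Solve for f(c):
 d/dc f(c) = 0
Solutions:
 f(c) = C1


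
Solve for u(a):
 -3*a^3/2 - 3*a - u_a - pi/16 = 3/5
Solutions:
 u(a) = C1 - 3*a^4/8 - 3*a^2/2 - 3*a/5 - pi*a/16


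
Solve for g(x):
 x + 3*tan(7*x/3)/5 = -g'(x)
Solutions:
 g(x) = C1 - x^2/2 + 9*log(cos(7*x/3))/35


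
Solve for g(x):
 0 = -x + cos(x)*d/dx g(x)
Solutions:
 g(x) = C1 + Integral(x/cos(x), x)


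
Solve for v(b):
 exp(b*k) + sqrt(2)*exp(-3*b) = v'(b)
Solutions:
 v(b) = C1 - sqrt(2)*exp(-3*b)/3 + exp(b*k)/k


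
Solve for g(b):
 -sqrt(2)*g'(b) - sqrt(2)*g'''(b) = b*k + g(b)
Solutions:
 g(b) = C1*exp(-sqrt(2)*3^(1/3)*b*(-(9 + sqrt(105))^(1/3) + 2*3^(1/3)/(9 + sqrt(105))^(1/3))/12)*sin(sqrt(2)*3^(1/6)*b*(6/(9 + sqrt(105))^(1/3) + 3^(2/3)*(9 + sqrt(105))^(1/3))/12) + C2*exp(-sqrt(2)*3^(1/3)*b*(-(9 + sqrt(105))^(1/3) + 2*3^(1/3)/(9 + sqrt(105))^(1/3))/12)*cos(sqrt(2)*3^(1/6)*b*(6/(9 + sqrt(105))^(1/3) + 3^(2/3)*(9 + sqrt(105))^(1/3))/12) + C3*exp(sqrt(2)*3^(1/3)*b*(-(9 + sqrt(105))^(1/3) + 2*3^(1/3)/(9 + sqrt(105))^(1/3))/6) - b*k + sqrt(2)*k


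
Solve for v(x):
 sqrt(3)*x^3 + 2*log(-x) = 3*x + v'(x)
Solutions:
 v(x) = C1 + sqrt(3)*x^4/4 - 3*x^2/2 + 2*x*log(-x) - 2*x


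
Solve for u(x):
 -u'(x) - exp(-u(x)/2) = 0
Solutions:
 u(x) = 2*log(C1 - x/2)


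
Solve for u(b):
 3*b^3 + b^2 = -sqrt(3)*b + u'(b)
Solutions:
 u(b) = C1 + 3*b^4/4 + b^3/3 + sqrt(3)*b^2/2


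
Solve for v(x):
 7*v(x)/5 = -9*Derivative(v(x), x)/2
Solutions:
 v(x) = C1*exp(-14*x/45)


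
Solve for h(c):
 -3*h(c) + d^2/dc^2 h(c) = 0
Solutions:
 h(c) = C1*exp(-sqrt(3)*c) + C2*exp(sqrt(3)*c)


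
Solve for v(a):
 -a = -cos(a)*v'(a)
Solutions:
 v(a) = C1 + Integral(a/cos(a), a)


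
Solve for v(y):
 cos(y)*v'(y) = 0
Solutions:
 v(y) = C1


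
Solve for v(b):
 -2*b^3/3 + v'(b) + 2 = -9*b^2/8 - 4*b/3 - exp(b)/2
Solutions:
 v(b) = C1 + b^4/6 - 3*b^3/8 - 2*b^2/3 - 2*b - exp(b)/2


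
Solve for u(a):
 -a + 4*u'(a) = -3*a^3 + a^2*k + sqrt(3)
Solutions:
 u(a) = C1 - 3*a^4/16 + a^3*k/12 + a^2/8 + sqrt(3)*a/4


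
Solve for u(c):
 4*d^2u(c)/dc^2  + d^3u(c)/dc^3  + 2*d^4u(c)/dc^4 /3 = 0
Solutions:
 u(c) = C1 + C2*c + (C3*sin(sqrt(87)*c/4) + C4*cos(sqrt(87)*c/4))*exp(-3*c/4)


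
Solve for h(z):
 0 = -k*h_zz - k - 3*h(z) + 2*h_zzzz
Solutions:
 h(z) = C1*exp(-z*sqrt(k - sqrt(k^2 + 24))/2) + C2*exp(z*sqrt(k - sqrt(k^2 + 24))/2) + C3*exp(-z*sqrt(k + sqrt(k^2 + 24))/2) + C4*exp(z*sqrt(k + sqrt(k^2 + 24))/2) - k/3


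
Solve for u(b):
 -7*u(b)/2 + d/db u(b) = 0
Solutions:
 u(b) = C1*exp(7*b/2)


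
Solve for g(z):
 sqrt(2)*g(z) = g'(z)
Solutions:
 g(z) = C1*exp(sqrt(2)*z)


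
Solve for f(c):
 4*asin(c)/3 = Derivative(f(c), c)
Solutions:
 f(c) = C1 + 4*c*asin(c)/3 + 4*sqrt(1 - c^2)/3
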